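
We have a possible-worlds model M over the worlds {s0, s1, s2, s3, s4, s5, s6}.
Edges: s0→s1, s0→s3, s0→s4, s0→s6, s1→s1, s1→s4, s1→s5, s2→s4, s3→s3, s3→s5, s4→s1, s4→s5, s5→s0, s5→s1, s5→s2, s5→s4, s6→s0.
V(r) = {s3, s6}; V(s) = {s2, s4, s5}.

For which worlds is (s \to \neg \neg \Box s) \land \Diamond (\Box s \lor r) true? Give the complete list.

s0, s3

Let φ = (s \to \neg \neg \Box s) \land \Diamond (\Box s \lor r). Evaluate φ at each world:
  s0 (successors {s1, s3, s4, s6}): φ is true.
  s1 (successors {s1, s4, s5}): φ is false.
  s2 (successors {s4}): φ is false.
  s3 (successors {s3, s5}): φ is true.
  s4 (successors {s1, s5}): φ is false.
  s5 (successors {s0, s1, s2, s4}): φ is false.
  s6 (successors {s0}): φ is false.
For instance, at s4:
  At s4: s \to \neg \neg \Box s is false, \Diamond (\Box s \lor r) is false, so (s \to \neg \neg \Box s) \land \Diamond (\Box s \lor r) is false.
    At s4: s is true, \neg \neg \Box s is false, so s \to \neg \neg \Box s is false.
      At s4: \neg \Box s is true, so \neg \neg \Box s is false.
    At s4: \Diamond (\Box s \lor r) requires \Box s \lor r at some successor in {s1, s5}.
      At s1: \Box s \lor r is false.
      At s5: \Box s \lor r is false.
    So \Diamond (\Box s \lor r) is false at s4.
Satisfying worlds: {s0, s3}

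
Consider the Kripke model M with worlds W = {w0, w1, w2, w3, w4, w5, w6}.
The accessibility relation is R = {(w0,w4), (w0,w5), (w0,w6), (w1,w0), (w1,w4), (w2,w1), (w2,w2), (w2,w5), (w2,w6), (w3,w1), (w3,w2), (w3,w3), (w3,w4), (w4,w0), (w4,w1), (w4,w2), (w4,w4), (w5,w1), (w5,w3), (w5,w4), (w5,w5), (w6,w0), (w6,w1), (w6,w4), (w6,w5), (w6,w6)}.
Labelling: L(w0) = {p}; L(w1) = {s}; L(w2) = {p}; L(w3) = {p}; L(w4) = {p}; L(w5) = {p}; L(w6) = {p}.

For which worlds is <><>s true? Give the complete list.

w0, w1, w2, w3, w4, w5, w6

Let φ = <><>s. Evaluate φ at each world:
  w0 (successors {w4, w5, w6}): φ is true.
  w1 (successors {w0, w4}): φ is true.
  w2 (successors {w1, w2, w5, w6}): φ is true.
  w3 (successors {w1, w2, w3, w4}): φ is true.
  w4 (successors {w0, w1, w2, w4}): φ is true.
  w5 (successors {w1, w3, w4, w5}): φ is true.
  w6 (successors {w0, w1, w4, w5, w6}): φ is true.
For instance, at w4:
  At w4: <><>s requires <>s at some successor in {w0, w1, w2, w4}.
    <>s holds at w2, so <><>s is true at w4.
      At w2: <>s requires s at some successor in {w1, w2, w5, w6}.
        s holds at w1, so <>s is true at w2.
Satisfying worlds: {w0, w1, w2, w3, w4, w5, w6}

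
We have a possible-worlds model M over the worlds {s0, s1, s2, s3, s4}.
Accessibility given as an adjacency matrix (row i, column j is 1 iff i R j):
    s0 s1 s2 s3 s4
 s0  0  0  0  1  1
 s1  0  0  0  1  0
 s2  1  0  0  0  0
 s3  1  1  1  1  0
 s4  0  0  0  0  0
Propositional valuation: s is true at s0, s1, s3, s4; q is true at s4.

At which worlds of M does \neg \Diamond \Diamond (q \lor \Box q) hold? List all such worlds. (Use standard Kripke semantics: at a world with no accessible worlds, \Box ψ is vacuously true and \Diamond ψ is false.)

Recall that \Box ψ holds at a world iff ψ holds at every accessible world, and \Diamond ψ holds iff ψ holds at some accessible world.
Let φ = \neg \Diamond \Diamond (q \lor \Box q). Evaluate φ at each world:
  s0 (successors {s3, s4}): φ is true.
  s1 (successors {s3}): φ is true.
  s2 (successors {s0}): φ is false.
  s3 (successors {s0, s1, s2, s3}): φ is false.
  s4 (successors ∅): φ is true.
For instance, at s1:
  At s1: \Diamond \Diamond (q \lor \Box q) is false, so \neg \Diamond \Diamond (q \lor \Box q) is true.
    At s1: \Diamond \Diamond (q \lor \Box q) requires \Diamond (q \lor \Box q) at some successor in {s3}.
      At s3: \Diamond (q \lor \Box q) is false.
    So \Diamond \Diamond (q \lor \Box q) is false at s1.
Satisfying worlds: {s0, s1, s4}

s0, s1, s4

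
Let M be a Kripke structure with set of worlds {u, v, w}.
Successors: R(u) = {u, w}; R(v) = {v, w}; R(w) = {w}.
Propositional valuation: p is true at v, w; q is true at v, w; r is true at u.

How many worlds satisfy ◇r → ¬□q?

Let φ = ◇r → ¬□q. Evaluate φ at each world:
  u (successors {u, w}): φ is true.
  v (successors {v, w}): φ is true.
  w (successors {w}): φ is true.
For instance, at w:
  At w: ◇r is false, ¬□q is false, so ◇r → ¬□q is true.
    At w: ◇r requires r at some successor in {w}.
      At w: r is false.
    So ◇r is false at w.
    At w: □q is true, so ¬□q is false.
      At w: □q requires q at every successor {w}.
        At w: q is true.
      So □q is true at w.
Satisfying worlds: {u, v, w}

3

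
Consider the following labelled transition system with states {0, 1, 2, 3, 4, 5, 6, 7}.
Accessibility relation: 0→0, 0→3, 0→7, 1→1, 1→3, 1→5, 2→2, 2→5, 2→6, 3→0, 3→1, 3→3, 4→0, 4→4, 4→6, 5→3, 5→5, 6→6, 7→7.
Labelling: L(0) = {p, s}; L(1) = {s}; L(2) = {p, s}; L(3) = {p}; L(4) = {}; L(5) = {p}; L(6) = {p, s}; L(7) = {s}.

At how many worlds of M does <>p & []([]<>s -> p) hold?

5

Let φ = <>p & []([]<>s -> p). Evaluate φ at each world:
  0 (successors {0, 3, 7}): φ is false.
  1 (successors {1, 3, 5}): φ is true.
  2 (successors {2, 5, 6}): φ is true.
  3 (successors {0, 1, 3}): φ is true.
  4 (successors {0, 4, 6}): φ is false.
  5 (successors {3, 5}): φ is true.
  6 (successors {6}): φ is true.
  7 (successors {7}): φ is false.
For instance, at 6:
  At 6: <>p is true, []([]<>s -> p) is true, so <>p & []([]<>s -> p) is true.
    At 6: <>p requires p at some successor in {6}.
      p holds at 6, so <>p is true at 6.
    At 6: []([]<>s -> p) requires []<>s -> p at every successor {6}.
      At 6: []<>s -> p is true.
    So []([]<>s -> p) is true at 6.
Satisfying worlds: {1, 2, 3, 5, 6}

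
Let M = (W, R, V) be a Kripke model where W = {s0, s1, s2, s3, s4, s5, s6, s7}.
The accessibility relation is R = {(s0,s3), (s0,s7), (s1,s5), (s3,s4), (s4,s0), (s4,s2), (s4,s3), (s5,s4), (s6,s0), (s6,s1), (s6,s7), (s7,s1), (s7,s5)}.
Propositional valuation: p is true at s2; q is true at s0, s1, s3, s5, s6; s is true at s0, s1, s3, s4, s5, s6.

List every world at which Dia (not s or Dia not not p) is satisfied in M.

s0, s3, s4, s5, s6

Let φ = Dia (not s or Dia not not p). Evaluate φ at each world:
  s0 (successors {s3, s7}): φ is true.
  s1 (successors {s5}): φ is false.
  s2 (successors ∅): φ is false.
  s3 (successors {s4}): φ is true.
  s4 (successors {s0, s2, s3}): φ is true.
  s5 (successors {s4}): φ is true.
  s6 (successors {s0, s1, s7}): φ is true.
  s7 (successors {s1, s5}): φ is false.
For instance, at s0:
  At s0: Dia (not s or Dia not not p) requires not s or Dia not not p at some successor in {s3, s7}.
    not s or Dia not not p holds at s7, so Dia (not s or Dia not not p) is true at s0.
      At s7: not s is true, Dia not not p is false, so not s or Dia not not p is true.
Satisfying worlds: {s0, s3, s4, s5, s6}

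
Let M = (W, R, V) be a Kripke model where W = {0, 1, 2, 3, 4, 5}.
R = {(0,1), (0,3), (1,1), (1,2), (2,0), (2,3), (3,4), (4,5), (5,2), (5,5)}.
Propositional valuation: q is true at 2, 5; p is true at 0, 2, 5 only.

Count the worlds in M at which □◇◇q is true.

4

Let φ = □◇◇q. Evaluate φ at each world:
  0 (successors {1, 3}): φ is true.
  1 (successors {1, 2}): φ is false.
  2 (successors {0, 3}): φ is true.
  3 (successors {4}): φ is true.
  4 (successors {5}): φ is true.
  5 (successors {2, 5}): φ is false.
For instance, at 3:
  At 3: □◇◇q requires ◇◇q at every successor {4}.
      At 4: ◇◇q requires ◇q at some successor in {5}.
        ◇q holds at 5, so ◇◇q is true at 4.
  So □◇◇q is true at 3.
Satisfying worlds: {0, 2, 3, 4}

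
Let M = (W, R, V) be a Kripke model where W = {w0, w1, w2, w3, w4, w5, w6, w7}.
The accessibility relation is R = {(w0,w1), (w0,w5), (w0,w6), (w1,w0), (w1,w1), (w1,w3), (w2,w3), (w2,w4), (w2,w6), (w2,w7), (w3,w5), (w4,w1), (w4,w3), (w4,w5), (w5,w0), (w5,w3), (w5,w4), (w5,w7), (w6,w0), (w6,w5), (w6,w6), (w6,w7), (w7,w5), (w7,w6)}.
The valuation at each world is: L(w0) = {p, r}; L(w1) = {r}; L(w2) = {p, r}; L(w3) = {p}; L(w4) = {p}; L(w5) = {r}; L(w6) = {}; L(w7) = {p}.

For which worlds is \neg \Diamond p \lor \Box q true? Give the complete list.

Let φ = \neg \Diamond p \lor \Box q. Evaluate φ at each world:
  w0 (successors {w1, w5, w6}): φ is true.
  w1 (successors {w0, w1, w3}): φ is false.
  w2 (successors {w3, w4, w6, w7}): φ is false.
  w3 (successors {w5}): φ is true.
  w4 (successors {w1, w3, w5}): φ is false.
  w5 (successors {w0, w3, w4, w7}): φ is false.
  w6 (successors {w0, w5, w6, w7}): φ is false.
  w7 (successors {w5, w6}): φ is true.
For instance, at w5:
  At w5: \neg \Diamond p is false, \Box q is false, so \neg \Diamond p \lor \Box q is false.
    At w5: \Diamond p is true, so \neg \Diamond p is false.
      At w5: \Diamond p requires p at some successor in {w0, w3, w4, w7}.
        p holds at w0, so \Diamond p is true at w5.
    At w5: \Box q requires q at every successor {w0, w3, w4, w7}.
      q fails at w0, so \Box q is false at w5.
Satisfying worlds: {w0, w3, w7}

w0, w3, w7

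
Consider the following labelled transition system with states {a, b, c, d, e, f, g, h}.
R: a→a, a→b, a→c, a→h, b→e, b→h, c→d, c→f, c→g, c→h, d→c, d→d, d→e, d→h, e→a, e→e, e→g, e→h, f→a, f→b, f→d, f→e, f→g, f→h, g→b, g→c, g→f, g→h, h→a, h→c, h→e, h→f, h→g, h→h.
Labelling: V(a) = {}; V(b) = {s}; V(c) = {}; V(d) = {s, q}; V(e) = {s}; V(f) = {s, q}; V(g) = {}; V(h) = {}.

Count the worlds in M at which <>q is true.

Let φ = <>q. Evaluate φ at each world:
  a (successors {a, b, c, h}): φ is false.
  b (successors {e, h}): φ is false.
  c (successors {d, f, g, h}): φ is true.
  d (successors {c, d, e, h}): φ is true.
  e (successors {a, e, g, h}): φ is false.
  f (successors {a, b, d, e, g, h}): φ is true.
  g (successors {b, c, f, h}): φ is true.
  h (successors {a, c, e, f, g, h}): φ is true.
For instance, at a:
  At a: <>q requires q at some successor in {a, b, c, h}.
    At a: q is false.
    At b: q is false.
    At c: q is false.
    At h: q is false.
  So <>q is false at a.
Satisfying worlds: {c, d, f, g, h}

5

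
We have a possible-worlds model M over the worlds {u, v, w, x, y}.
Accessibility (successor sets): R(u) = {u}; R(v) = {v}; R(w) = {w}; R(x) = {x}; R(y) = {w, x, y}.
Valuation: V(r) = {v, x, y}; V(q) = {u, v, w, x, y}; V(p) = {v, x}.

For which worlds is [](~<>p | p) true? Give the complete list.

u, v, w, x

Let φ = [](~<>p | p). Evaluate φ at each world:
  u (successors {u}): φ is true.
  v (successors {v}): φ is true.
  w (successors {w}): φ is true.
  x (successors {x}): φ is true.
  y (successors {w, x, y}): φ is false.
For instance, at v:
  At v: [](~<>p | p) requires ~<>p | p at every successor {v}.
      At v: ~<>p is false, p is true, so ~<>p | p is true.
  So [](~<>p | p) is true at v.
Satisfying worlds: {u, v, w, x}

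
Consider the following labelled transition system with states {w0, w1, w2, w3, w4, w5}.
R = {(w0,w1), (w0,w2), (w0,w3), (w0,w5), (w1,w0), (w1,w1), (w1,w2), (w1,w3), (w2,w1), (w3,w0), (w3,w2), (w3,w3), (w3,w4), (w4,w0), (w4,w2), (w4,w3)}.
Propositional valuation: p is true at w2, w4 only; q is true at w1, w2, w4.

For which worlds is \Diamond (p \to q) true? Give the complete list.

w0, w1, w2, w3, w4

Let φ = \Diamond (p \to q). Evaluate φ at each world:
  w0 (successors {w1, w2, w3, w5}): φ is true.
  w1 (successors {w0, w1, w2, w3}): φ is true.
  w2 (successors {w1}): φ is true.
  w3 (successors {w0, w2, w3, w4}): φ is true.
  w4 (successors {w0, w2, w3}): φ is true.
  w5 (successors ∅): φ is false.
For instance, at w4:
  At w4: \Diamond (p \to q) requires p \to q at some successor in {w0, w2, w3}.
    p \to q holds at w0, so \Diamond (p \to q) is true at w4.
Satisfying worlds: {w0, w1, w2, w3, w4}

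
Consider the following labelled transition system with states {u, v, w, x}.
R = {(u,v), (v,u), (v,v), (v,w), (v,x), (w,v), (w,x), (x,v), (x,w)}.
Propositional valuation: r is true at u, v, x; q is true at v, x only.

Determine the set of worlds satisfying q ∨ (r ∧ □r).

Let φ = q ∨ (r ∧ □r). Evaluate φ at each world:
  u (successors {v}): φ is true.
  v (successors {u, v, w, x}): φ is true.
  w (successors {v, x}): φ is false.
  x (successors {v, w}): φ is true.
For instance, at u:
  At u: q is false, r ∧ □r is true, so q ∨ (r ∧ □r) is true.
    At u: r is true, □r is true, so r ∧ □r is true.
      At u: □r requires r at every successor {v}.
        At v: r is true.
      So □r is true at u.
Satisfying worlds: {u, v, x}

u, v, x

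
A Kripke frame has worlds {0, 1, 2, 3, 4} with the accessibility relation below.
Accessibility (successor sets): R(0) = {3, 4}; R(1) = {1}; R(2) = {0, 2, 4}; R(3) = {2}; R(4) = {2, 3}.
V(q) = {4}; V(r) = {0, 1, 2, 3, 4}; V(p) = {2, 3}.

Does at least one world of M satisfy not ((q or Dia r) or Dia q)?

Let φ = not ((q or Dia r) or Dia q). Evaluate φ at each world:
  0 (successors {3, 4}): φ is false.
  1 (successors {1}): φ is false.
  2 (successors {0, 2, 4}): φ is false.
  3 (successors {2}): φ is false.
  4 (successors {2, 3}): φ is false.
For instance, at 2:
  At 2: (q or Dia r) or Dia q is true, so not ((q or Dia r) or Dia q) is false.
    At 2: q or Dia r is true, Dia q is true, so (q or Dia r) or Dia q is true.
      At 2: q is false, Dia r is true, so q or Dia r is true.
      At 2: Dia q requires q at some successor in {0, 2, 4}.
        q holds at 4, so Dia q is true at 2.

No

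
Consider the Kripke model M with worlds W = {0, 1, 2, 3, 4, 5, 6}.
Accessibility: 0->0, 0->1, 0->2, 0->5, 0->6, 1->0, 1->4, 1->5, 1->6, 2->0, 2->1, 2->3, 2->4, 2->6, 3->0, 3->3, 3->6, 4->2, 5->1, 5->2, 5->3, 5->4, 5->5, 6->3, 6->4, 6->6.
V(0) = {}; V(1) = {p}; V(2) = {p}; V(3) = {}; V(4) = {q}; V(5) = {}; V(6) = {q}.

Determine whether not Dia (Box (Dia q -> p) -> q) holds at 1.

No

At 1: Dia (Box (Dia q -> p) -> q) is true, so not Dia (Box (Dia q -> p) -> q) is false.
  At 1: Dia (Box (Dia q -> p) -> q) requires Box (Dia q -> p) -> q at some successor in {0, 4, 5, 6}.
    Box (Dia q -> p) -> q holds at 0, so Dia (Box (Dia q -> p) -> q) is true at 1.
      At 0: Box (Dia q -> p) is false, q is false, so Box (Dia q -> p) -> q is true.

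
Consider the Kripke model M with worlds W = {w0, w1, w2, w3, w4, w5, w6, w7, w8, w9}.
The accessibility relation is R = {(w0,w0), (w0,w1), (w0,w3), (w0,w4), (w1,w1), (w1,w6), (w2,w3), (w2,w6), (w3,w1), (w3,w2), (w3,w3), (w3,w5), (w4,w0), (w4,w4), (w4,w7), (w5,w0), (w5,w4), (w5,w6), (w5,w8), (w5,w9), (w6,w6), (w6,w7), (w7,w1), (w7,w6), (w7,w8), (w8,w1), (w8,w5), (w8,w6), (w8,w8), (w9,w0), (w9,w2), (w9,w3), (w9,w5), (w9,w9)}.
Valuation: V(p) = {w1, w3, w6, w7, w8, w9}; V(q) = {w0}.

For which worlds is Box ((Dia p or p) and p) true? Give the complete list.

w1, w2, w6, w7

Let φ = Box ((Dia p or p) and p). Evaluate φ at each world:
  w0 (successors {w0, w1, w3, w4}): φ is false.
  w1 (successors {w1, w6}): φ is true.
  w2 (successors {w3, w6}): φ is true.
  w3 (successors {w1, w2, w3, w5}): φ is false.
  w4 (successors {w0, w4, w7}): φ is false.
  w5 (successors {w0, w4, w6, w8, w9}): φ is false.
  w6 (successors {w6, w7}): φ is true.
  w7 (successors {w1, w6, w8}): φ is true.
  w8 (successors {w1, w5, w6, w8}): φ is false.
  w9 (successors {w0, w2, w3, w5, w9}): φ is false.
For instance, at w3:
  At w3: Box ((Dia p or p) and p) requires (Dia p or p) and p at every successor {w1, w2, w3, w5}.
    (Dia p or p) and p fails at w2, so Box ((Dia p or p) and p) is false at w3.
      At w2: Dia p or p is true, p is false, so (Dia p or p) and p is false.
Satisfying worlds: {w1, w2, w6, w7}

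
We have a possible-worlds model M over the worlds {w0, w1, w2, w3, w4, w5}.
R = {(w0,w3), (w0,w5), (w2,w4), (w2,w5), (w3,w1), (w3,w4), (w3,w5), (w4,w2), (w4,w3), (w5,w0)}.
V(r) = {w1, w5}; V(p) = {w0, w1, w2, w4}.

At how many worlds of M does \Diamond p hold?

Let φ = \Diamond p. Evaluate φ at each world:
  w0 (successors {w3, w5}): φ is false.
  w1 (successors ∅): φ is false.
  w2 (successors {w4, w5}): φ is true.
  w3 (successors {w1, w4, w5}): φ is true.
  w4 (successors {w2, w3}): φ is true.
  w5 (successors {w0}): φ is true.
For instance, at w3:
  At w3: \Diamond p requires p at some successor in {w1, w4, w5}.
    p holds at w1, so \Diamond p is true at w3.
Satisfying worlds: {w2, w3, w4, w5}

4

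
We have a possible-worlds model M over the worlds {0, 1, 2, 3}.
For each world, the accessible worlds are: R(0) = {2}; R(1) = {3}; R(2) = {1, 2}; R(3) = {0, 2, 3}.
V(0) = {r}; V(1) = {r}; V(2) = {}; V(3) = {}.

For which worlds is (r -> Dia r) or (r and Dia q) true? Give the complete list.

Let φ = (r -> Dia r) or (r and Dia q). Evaluate φ at each world:
  0 (successors {2}): φ is false.
  1 (successors {3}): φ is false.
  2 (successors {1, 2}): φ is true.
  3 (successors {0, 2, 3}): φ is true.
For instance, at 1:
  At 1: r -> Dia r is false, r and Dia q is false, so (r -> Dia r) or (r and Dia q) is false.
    At 1: r is true, Dia r is false, so r -> Dia r is false.
      At 1: Dia r requires r at some successor in {3}.
        At 3: r is false.
      So Dia r is false at 1.
    At 1: r is true, Dia q is false, so r and Dia q is false.
      At 1: Dia q requires q at some successor in {3}.
        At 3: q is false.
      So Dia q is false at 1.
Satisfying worlds: {2, 3}

2, 3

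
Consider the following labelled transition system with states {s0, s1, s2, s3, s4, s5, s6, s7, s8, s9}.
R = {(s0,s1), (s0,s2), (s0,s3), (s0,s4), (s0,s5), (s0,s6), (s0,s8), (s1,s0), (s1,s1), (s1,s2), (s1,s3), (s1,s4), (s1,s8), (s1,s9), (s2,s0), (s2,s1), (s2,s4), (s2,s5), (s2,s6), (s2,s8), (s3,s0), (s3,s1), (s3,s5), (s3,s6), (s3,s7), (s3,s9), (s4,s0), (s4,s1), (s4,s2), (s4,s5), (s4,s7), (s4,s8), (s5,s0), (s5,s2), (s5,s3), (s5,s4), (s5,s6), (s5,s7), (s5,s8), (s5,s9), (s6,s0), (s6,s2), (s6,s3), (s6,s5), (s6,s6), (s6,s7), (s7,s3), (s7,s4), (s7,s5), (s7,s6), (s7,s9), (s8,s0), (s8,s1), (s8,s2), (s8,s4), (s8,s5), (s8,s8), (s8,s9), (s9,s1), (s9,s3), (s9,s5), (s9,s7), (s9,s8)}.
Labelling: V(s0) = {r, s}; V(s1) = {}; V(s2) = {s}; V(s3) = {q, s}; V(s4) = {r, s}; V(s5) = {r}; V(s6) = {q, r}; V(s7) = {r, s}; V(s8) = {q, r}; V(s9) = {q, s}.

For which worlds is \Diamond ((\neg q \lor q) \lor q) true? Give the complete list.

Let φ = \Diamond ((\neg q \lor q) \lor q). Evaluate φ at each world:
  s0 (successors {s1, s2, s3, s4, s5, s6, s8}): φ is true.
  s1 (successors {s0, s1, s2, s3, s4, s8, s9}): φ is true.
  s2 (successors {s0, s1, s4, s5, s6, s8}): φ is true.
  s3 (successors {s0, s1, s5, s6, s7, s9}): φ is true.
  s4 (successors {s0, s1, s2, s5, s7, s8}): φ is true.
  s5 (successors {s0, s2, s3, s4, s6, s7, s8, s9}): φ is true.
  s6 (successors {s0, s2, s3, s5, s6, s7}): φ is true.
  s7 (successors {s3, s4, s5, s6, s9}): φ is true.
  s8 (successors {s0, s1, s2, s4, s5, s8, s9}): φ is true.
  s9 (successors {s1, s3, s5, s7, s8}): φ is true.
For instance, at s0:
  At s0: \Diamond ((\neg q \lor q) \lor q) requires (\neg q \lor q) \lor q at some successor in {s1, s2, s3, s4, s5, s6, s8}.
    (\neg q \lor q) \lor q holds at s1, so \Diamond ((\neg q \lor q) \lor q) is true at s0.
Satisfying worlds: {s0, s1, s2, s3, s4, s5, s6, s7, s8, s9}

s0, s1, s2, s3, s4, s5, s6, s7, s8, s9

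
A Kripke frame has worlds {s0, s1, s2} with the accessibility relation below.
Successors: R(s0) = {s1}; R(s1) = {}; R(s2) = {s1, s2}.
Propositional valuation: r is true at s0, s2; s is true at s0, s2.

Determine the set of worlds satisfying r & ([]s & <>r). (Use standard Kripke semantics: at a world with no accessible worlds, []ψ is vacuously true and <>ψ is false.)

Recall that []ψ holds at a world iff ψ holds at every accessible world, and <>ψ holds iff ψ holds at some accessible world.
Let φ = r & ([]s & <>r). Evaluate φ at each world:
  s0 (successors {s1}): φ is false.
  s1 (successors ∅): φ is false.
  s2 (successors {s1, s2}): φ is false.
For instance, at s2:
  At s2: r is true, []s & <>r is false, so r & ([]s & <>r) is false.
    At s2: []s is false, <>r is true, so []s & <>r is false.
      At s2: []s requires s at every successor {s1, s2}.
        s fails at s1, so []s is false at s2.
      At s2: <>r requires r at some successor in {s1, s2}.
        r holds at s2, so <>r is true at s2.
Satisfying worlds: none.

none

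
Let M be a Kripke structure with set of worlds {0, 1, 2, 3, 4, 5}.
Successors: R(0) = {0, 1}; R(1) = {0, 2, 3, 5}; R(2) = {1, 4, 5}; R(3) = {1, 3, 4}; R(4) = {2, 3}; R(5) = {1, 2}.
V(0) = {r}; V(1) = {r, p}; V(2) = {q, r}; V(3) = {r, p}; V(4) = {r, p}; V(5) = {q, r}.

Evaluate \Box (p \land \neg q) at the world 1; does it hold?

Recall that \Box ψ holds at a world iff ψ holds at every accessible world, and \Diamond ψ holds iff ψ holds at some accessible world.
At 1: \Box (p \land \neg q) requires p \land \neg q at every successor {0, 2, 3, 5}.
  p \land \neg q fails at 0, so \Box (p \land \neg q) is false at 1.

No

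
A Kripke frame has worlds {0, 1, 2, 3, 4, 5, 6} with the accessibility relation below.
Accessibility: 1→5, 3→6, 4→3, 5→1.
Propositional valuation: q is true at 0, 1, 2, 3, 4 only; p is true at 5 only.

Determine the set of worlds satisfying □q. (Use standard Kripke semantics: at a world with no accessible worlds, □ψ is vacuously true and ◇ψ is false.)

0, 2, 4, 5, 6

Let φ = □q. Evaluate φ at each world:
  0 (successors ∅): φ is true.
  1 (successors {5}): φ is false.
  2 (successors ∅): φ is true.
  3 (successors {6}): φ is false.
  4 (successors {3}): φ is true.
  5 (successors {1}): φ is true.
  6 (successors ∅): φ is true.
For instance, at 4:
  At 4: □q requires q at every successor {3}.
    At 3: q is true.
  So □q is true at 4.
Satisfying worlds: {0, 2, 4, 5, 6}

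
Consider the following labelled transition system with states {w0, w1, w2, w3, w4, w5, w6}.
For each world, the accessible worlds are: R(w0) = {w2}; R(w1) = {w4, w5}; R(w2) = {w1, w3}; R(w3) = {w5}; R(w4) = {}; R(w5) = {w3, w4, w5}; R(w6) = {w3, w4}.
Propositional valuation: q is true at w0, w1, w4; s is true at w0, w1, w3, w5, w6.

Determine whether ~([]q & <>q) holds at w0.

Yes

At w0: []q & <>q is false, so ~([]q & <>q) is true.
  At w0: []q is false, <>q is false, so []q & <>q is false.
    At w0: []q requires q at every successor {w2}.
      q fails at w2, so []q is false at w0.
    At w0: <>q requires q at some successor in {w2}.
      At w2: q is false.
    So <>q is false at w0.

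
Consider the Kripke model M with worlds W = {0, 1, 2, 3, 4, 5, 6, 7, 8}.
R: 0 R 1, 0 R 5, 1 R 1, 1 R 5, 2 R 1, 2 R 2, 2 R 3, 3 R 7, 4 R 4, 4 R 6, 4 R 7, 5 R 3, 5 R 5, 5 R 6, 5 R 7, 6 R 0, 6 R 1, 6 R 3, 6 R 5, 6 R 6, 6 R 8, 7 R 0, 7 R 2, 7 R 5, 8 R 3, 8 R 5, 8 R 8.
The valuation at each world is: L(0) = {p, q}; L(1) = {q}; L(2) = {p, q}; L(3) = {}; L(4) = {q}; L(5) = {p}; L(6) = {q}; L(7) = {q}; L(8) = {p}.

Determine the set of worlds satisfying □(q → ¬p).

Recall that □ψ holds at a world iff ψ holds at every accessible world, and ◇ψ holds iff ψ holds at some accessible world.
Let φ = □(q → ¬p). Evaluate φ at each world:
  0 (successors {1, 5}): φ is true.
  1 (successors {1, 5}): φ is true.
  2 (successors {1, 2, 3}): φ is false.
  3 (successors {7}): φ is true.
  4 (successors {4, 6, 7}): φ is true.
  5 (successors {3, 5, 6, 7}): φ is true.
  6 (successors {0, 1, 3, 5, 6, 8}): φ is false.
  7 (successors {0, 2, 5}): φ is false.
  8 (successors {3, 5, 8}): φ is true.
For instance, at 4:
  At 4: □(q → ¬p) requires q → ¬p at every successor {4, 6, 7}.
    At 4: q → ¬p is true.
    At 6: q → ¬p is true.
    At 7: q → ¬p is true.
  So □(q → ¬p) is true at 4.
Satisfying worlds: {0, 1, 3, 4, 5, 8}

0, 1, 3, 4, 5, 8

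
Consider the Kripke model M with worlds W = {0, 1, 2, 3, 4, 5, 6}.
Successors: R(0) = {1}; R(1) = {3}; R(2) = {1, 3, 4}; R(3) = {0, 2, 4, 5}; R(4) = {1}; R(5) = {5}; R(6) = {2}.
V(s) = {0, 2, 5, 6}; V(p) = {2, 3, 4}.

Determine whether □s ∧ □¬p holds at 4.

No

At 4: □s is false, □¬p is true, so □s ∧ □¬p is false.
  At 4: □s requires s at every successor {1}.
    s fails at 1, so □s is false at 4.
  At 4: □¬p requires ¬p at every successor {1}.
    At 1: ¬p is true.
  So □¬p is true at 4.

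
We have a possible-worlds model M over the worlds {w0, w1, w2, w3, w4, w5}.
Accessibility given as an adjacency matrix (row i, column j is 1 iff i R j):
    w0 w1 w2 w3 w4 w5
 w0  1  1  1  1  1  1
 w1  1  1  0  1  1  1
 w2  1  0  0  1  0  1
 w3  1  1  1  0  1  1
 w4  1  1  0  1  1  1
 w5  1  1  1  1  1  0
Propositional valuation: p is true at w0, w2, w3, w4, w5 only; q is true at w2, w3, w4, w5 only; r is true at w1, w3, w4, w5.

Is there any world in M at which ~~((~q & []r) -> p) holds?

Yes

Let φ = ~~((~q & []r) -> p). Evaluate φ at each world:
  w0 (successors {w0, w1, w2, w3, w4, w5}): φ is true.
  w1 (successors {w0, w1, w3, w4, w5}): φ is true.
  w2 (successors {w0, w3, w5}): φ is true.
  w3 (successors {w0, w1, w2, w4, w5}): φ is true.
  w4 (successors {w0, w1, w3, w4, w5}): φ is true.
  w5 (successors {w0, w1, w2, w3, w4}): φ is true.
Detail at w0 (witness):
  At w0: ~((~q & []r) -> p) is false, so ~~((~q & []r) -> p) is true.
    At w0: (~q & []r) -> p is true, so ~((~q & []r) -> p) is false.
      At w0: ~q & []r is false, p is true, so (~q & []r) -> p is true.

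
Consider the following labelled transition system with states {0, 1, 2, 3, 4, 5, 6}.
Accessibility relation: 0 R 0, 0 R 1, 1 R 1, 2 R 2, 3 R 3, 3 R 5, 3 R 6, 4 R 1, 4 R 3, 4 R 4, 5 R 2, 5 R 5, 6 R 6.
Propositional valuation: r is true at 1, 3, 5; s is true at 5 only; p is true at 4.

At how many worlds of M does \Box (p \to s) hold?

Recall that \Box ψ holds at a world iff ψ holds at every accessible world, and \Diamond ψ holds iff ψ holds at some accessible world.
Let φ = \Box (p \to s). Evaluate φ at each world:
  0 (successors {0, 1}): φ is true.
  1 (successors {1}): φ is true.
  2 (successors {2}): φ is true.
  3 (successors {3, 5, 6}): φ is true.
  4 (successors {1, 3, 4}): φ is false.
  5 (successors {2, 5}): φ is true.
  6 (successors {6}): φ is true.
For instance, at 5:
  At 5: \Box (p \to s) requires p \to s at every successor {2, 5}.
    At 2: p \to s is true.
    At 5: p \to s is true.
  So \Box (p \to s) is true at 5.
Satisfying worlds: {0, 1, 2, 3, 5, 6}

6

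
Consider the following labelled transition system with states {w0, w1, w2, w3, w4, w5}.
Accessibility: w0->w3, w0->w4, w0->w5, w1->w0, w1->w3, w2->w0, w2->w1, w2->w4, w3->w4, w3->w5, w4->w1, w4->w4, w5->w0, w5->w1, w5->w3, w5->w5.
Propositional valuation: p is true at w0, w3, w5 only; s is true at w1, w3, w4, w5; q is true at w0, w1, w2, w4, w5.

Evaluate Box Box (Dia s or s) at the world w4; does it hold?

Yes

At w4: Box Box (Dia s or s) requires Box (Dia s or s) at every successor {w1, w4}.
    At w1: Box (Dia s or s) requires Dia s or s at every successor {w0, w3}.
      At w0: Dia s or s is true.
      At w3: Dia s or s is true.
    So Box (Dia s or s) is true at w1.
    At w4: Box (Dia s or s) requires Dia s or s at every successor {w1, w4}.
      At w1: Dia s or s is true.
      At w4: Dia s or s is true.
    So Box (Dia s or s) is true at w4.
So Box Box (Dia s or s) is true at w4.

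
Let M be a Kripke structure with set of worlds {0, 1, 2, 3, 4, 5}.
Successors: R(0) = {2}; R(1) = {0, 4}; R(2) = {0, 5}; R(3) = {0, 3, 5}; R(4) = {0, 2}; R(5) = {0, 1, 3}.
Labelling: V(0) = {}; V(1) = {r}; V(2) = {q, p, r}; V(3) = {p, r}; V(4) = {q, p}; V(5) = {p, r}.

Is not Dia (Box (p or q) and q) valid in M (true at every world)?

Yes

Let φ = not Dia (Box (p or q) and q). Evaluate φ at each world:
  0 (successors {2}): φ is true.
  1 (successors {0, 4}): φ is true.
  2 (successors {0, 5}): φ is true.
  3 (successors {0, 3, 5}): φ is true.
  4 (successors {0, 2}): φ is true.
  5 (successors {0, 1, 3}): φ is true.
For instance, at 5:
  At 5: Dia (Box (p or q) and q) is false, so not Dia (Box (p or q) and q) is true.
    At 5: Dia (Box (p or q) and q) requires Box (p or q) and q at some successor in {0, 1, 3}.
      At 0: Box (p or q) and q is false.
      At 1: Box (p or q) and q is false.
      At 3: Box (p or q) and q is false.
    So Dia (Box (p or q) and q) is false at 5.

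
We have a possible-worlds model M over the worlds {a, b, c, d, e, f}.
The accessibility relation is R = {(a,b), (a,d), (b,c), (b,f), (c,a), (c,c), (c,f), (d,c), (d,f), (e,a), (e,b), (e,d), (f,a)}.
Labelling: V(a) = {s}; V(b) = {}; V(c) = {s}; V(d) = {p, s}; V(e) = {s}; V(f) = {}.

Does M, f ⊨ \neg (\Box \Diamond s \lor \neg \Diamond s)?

No

At f: \Box \Diamond s \lor \neg \Diamond s is true, so \neg (\Box \Diamond s \lor \neg \Diamond s) is false.
  At f: \Box \Diamond s is true, \neg \Diamond s is false, so \Box \Diamond s \lor \neg \Diamond s is true.
    At f: \Box \Diamond s requires \Diamond s at every successor {a}.
      At a: \Diamond s is true.
    So \Box \Diamond s is true at f.
    At f: \Diamond s is true, so \neg \Diamond s is false.
      At f: \Diamond s requires s at some successor in {a}.
        s holds at a, so \Diamond s is true at f.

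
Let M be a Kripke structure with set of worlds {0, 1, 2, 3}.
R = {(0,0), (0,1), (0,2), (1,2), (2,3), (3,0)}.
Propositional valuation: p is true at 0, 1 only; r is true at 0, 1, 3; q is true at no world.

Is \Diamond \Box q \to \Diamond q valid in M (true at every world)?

Yes

Recall that \Box ψ holds at a world iff ψ holds at every accessible world, and \Diamond ψ holds iff ψ holds at some accessible world.
Let φ = \Diamond \Box q \to \Diamond q. Evaluate φ at each world:
  0 (successors {0, 1, 2}): φ is true.
  1 (successors {2}): φ is true.
  2 (successors {3}): φ is true.
  3 (successors {0}): φ is true.
For instance, at 2:
  At 2: \Diamond \Box q is false, \Diamond q is false, so \Diamond \Box q \to \Diamond q is true.
    At 2: \Diamond \Box q requires \Box q at some successor in {3}.
      At 3: \Box q is false.
    So \Diamond \Box q is false at 2.
    At 2: \Diamond q requires q at some successor in {3}.
      At 3: q is false.
    So \Diamond q is false at 2.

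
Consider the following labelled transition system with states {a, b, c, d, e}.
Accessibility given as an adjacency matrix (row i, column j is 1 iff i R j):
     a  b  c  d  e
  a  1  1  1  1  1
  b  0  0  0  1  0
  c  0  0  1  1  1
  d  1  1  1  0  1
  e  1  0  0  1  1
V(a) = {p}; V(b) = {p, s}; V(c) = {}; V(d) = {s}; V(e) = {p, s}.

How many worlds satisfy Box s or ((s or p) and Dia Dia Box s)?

Let φ = Box s or ((s or p) and Dia Dia Box s). Evaluate φ at each world:
  a (successors {a, b, c, d, e}): φ is true.
  b (successors {d}): φ is true.
  c (successors {c, d, e}): φ is false.
  d (successors {a, b, c, e}): φ is true.
  e (successors {a, d, e}): φ is true.
For instance, at a:
  At a: Box s is false, (s or p) and Dia Dia Box s is true, so Box s or ((s or p) and Dia Dia Box s) is true.
    At a: Box s requires s at every successor {a, b, c, d, e}.
      s fails at a, so Box s is false at a.
    At a: s or p is true, Dia Dia Box s is true, so (s or p) and Dia Dia Box s is true.
      At a: Dia Dia Box s requires Dia Box s at some successor in {a, b, c, d, e}.
        Dia Box s holds at a, so Dia Dia Box s is true at a.
Satisfying worlds: {a, b, d, e}

4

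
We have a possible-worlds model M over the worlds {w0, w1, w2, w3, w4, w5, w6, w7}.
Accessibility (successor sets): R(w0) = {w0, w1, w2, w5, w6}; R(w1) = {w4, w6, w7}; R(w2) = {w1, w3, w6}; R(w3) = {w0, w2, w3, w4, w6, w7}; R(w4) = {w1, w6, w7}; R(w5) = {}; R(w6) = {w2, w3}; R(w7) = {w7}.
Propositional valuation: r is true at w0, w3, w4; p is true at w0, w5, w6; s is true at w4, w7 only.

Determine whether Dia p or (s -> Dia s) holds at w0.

Yes

Recall that Dia ψ holds at a world iff ψ holds at some accessible world.
At w0: Dia p is true, s -> Dia s is true, so Dia p or (s -> Dia s) is true.
  At w0: Dia p requires p at some successor in {w0, w1, w2, w5, w6}.
    p holds at w0, so Dia p is true at w0.
  At w0: s is false, Dia s is false, so s -> Dia s is true.
    At w0: Dia s requires s at some successor in {w0, w1, w2, w5, w6}.
      At w0: s is false.
      At w1: s is false.
      At w2: s is false.
      At w5: s is false.
      At w6: s is false.
    So Dia s is false at w0.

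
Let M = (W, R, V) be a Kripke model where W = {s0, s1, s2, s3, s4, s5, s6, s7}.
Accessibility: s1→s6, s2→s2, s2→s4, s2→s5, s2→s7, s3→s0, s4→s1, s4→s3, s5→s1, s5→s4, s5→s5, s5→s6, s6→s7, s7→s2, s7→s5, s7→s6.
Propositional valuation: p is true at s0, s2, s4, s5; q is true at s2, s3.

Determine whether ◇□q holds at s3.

At s3: ◇□q requires □q at some successor in {s0}.
  □q holds at s0, so ◇□q is true at s3.
    At s0: no accessible worlds, so □q holds vacuously.

Yes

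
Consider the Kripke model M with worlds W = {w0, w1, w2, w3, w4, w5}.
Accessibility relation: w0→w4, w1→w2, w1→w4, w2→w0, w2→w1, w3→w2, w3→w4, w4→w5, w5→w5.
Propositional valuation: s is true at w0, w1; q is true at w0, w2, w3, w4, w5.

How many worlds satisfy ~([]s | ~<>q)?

Recall that []ψ holds at a world iff ψ holds at every accessible world, and <>ψ holds iff ψ holds at some accessible world.
Let φ = ~([]s | ~<>q). Evaluate φ at each world:
  w0 (successors {w4}): φ is true.
  w1 (successors {w2, w4}): φ is true.
  w2 (successors {w0, w1}): φ is false.
  w3 (successors {w2, w4}): φ is true.
  w4 (successors {w5}): φ is true.
  w5 (successors {w5}): φ is true.
For instance, at w4:
  At w4: []s | ~<>q is false, so ~([]s | ~<>q) is true.
    At w4: []s is false, ~<>q is false, so []s | ~<>q is false.
      At w4: []s requires s at every successor {w5}.
        s fails at w5, so []s is false at w4.
      At w4: <>q is true, so ~<>q is false.
Satisfying worlds: {w0, w1, w3, w4, w5}

5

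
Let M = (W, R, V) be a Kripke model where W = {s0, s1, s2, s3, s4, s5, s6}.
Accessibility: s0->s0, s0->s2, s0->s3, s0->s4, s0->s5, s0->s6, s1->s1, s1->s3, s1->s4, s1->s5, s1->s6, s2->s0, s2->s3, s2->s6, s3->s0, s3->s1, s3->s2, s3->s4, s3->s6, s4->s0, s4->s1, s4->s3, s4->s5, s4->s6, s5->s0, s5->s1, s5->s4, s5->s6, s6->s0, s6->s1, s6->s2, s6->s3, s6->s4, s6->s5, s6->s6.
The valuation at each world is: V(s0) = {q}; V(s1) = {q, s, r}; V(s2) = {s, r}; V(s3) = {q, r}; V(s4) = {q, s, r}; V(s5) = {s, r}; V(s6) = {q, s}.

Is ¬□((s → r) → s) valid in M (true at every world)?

Let φ = ¬□((s → r) → s). Evaluate φ at each world:
  s0 (successors {s0, s2, s3, s4, s5, s6}): φ is true.
  s1 (successors {s1, s3, s4, s5, s6}): φ is true.
  s2 (successors {s0, s3, s6}): φ is true.
  s3 (successors {s0, s1, s2, s4, s6}): φ is true.
  s4 (successors {s0, s1, s3, s5, s6}): φ is true.
  s5 (successors {s0, s1, s4, s6}): φ is true.
  s6 (successors {s0, s1, s2, s3, s4, s5, s6}): φ is true.
For instance, at s0:
  At s0: □((s → r) → s) is false, so ¬□((s → r) → s) is true.
    At s0: □((s → r) → s) requires (s → r) → s at every successor {s0, s2, s3, s4, s5, s6}.
      (s → r) → s fails at s0, so □((s → r) → s) is false at s0.

Yes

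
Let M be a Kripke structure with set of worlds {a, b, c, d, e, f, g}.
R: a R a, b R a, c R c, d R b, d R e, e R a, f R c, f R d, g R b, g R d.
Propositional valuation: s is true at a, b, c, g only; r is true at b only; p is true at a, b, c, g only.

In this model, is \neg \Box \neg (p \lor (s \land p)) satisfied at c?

At c: \Box \neg (p \lor (s \land p)) is false, so \neg \Box \neg (p \lor (s \land p)) is true.
  At c: \Box \neg (p \lor (s \land p)) requires \neg (p \lor (s \land p)) at every successor {c}.
    \neg (p \lor (s \land p)) fails at c, so \Box \neg (p \lor (s \land p)) is false at c.

Yes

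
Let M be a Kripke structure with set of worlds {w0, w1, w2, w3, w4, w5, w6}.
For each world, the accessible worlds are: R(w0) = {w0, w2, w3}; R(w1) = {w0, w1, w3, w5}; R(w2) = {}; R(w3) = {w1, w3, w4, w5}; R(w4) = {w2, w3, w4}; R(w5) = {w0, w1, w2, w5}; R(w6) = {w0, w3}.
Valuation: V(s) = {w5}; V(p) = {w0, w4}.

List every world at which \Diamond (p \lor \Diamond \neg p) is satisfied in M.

w0, w1, w3, w4, w5, w6

Recall that \Diamond ψ holds at a world iff ψ holds at some accessible world.
Let φ = \Diamond (p \lor \Diamond \neg p). Evaluate φ at each world:
  w0 (successors {w0, w2, w3}): φ is true.
  w1 (successors {w0, w1, w3, w5}): φ is true.
  w2 (successors ∅): φ is false.
  w3 (successors {w1, w3, w4, w5}): φ is true.
  w4 (successors {w2, w3, w4}): φ is true.
  w5 (successors {w0, w1, w2, w5}): φ is true.
  w6 (successors {w0, w3}): φ is true.
For instance, at w0:
  At w0: \Diamond (p \lor \Diamond \neg p) requires p \lor \Diamond \neg p at some successor in {w0, w2, w3}.
    p \lor \Diamond \neg p holds at w0, so \Diamond (p \lor \Diamond \neg p) is true at w0.
      At w0: p is true, \Diamond \neg p is true, so p \lor \Diamond \neg p is true.
Satisfying worlds: {w0, w1, w3, w4, w5, w6}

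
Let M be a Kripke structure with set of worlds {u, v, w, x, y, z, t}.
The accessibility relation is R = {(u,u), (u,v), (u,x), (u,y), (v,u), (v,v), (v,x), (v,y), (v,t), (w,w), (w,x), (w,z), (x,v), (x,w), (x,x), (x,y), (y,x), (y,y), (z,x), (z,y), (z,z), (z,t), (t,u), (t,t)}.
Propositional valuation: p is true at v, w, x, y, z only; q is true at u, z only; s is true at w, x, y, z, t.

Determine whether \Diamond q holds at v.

Recall that \Diamond ψ holds at a world iff ψ holds at some accessible world.
At v: \Diamond q requires q at some successor in {u, v, x, y, t}.
  q holds at u, so \Diamond q is true at v.

Yes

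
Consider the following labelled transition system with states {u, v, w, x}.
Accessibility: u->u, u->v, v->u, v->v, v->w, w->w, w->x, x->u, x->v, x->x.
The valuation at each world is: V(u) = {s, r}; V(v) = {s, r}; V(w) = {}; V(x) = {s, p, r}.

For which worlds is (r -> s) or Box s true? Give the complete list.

Let φ = (r -> s) or Box s. Evaluate φ at each world:
  u (successors {u, v}): φ is true.
  v (successors {u, v, w}): φ is true.
  w (successors {w, x}): φ is true.
  x (successors {u, v, x}): φ is true.
For instance, at w:
  At w: r -> s is true, Box s is false, so (r -> s) or Box s is true.
    At w: Box s requires s at every successor {w, x}.
      s fails at w, so Box s is false at w.
Satisfying worlds: {u, v, w, x}

u, v, w, x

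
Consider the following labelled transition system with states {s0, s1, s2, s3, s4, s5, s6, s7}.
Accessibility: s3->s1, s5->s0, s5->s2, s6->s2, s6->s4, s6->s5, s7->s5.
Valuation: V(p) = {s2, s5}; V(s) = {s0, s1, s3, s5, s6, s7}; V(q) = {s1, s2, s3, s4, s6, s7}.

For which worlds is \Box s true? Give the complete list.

Let φ = \Box s. Evaluate φ at each world:
  s0 (successors ∅): φ is true.
  s1 (successors ∅): φ is true.
  s2 (successors ∅): φ is true.
  s3 (successors {s1}): φ is true.
  s4 (successors ∅): φ is true.
  s5 (successors {s0, s2}): φ is false.
  s6 (successors {s2, s4, s5}): φ is false.
  s7 (successors {s5}): φ is true.
For instance, at s7:
  At s7: \Box s requires s at every successor {s5}.
    At s5: s is true.
  So \Box s is true at s7.
Satisfying worlds: {s0, s1, s2, s3, s4, s7}

s0, s1, s2, s3, s4, s7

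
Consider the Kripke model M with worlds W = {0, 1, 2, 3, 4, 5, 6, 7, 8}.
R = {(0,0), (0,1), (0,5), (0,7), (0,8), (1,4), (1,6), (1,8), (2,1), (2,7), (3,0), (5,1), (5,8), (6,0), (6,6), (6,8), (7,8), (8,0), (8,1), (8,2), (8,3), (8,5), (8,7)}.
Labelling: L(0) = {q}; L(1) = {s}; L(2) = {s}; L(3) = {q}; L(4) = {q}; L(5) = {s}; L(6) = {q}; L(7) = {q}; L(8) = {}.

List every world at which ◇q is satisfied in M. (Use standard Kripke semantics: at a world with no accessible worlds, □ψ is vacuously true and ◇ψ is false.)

0, 1, 2, 3, 6, 8

Let φ = ◇q. Evaluate φ at each world:
  0 (successors {0, 1, 5, 7, 8}): φ is true.
  1 (successors {4, 6, 8}): φ is true.
  2 (successors {1, 7}): φ is true.
  3 (successors {0}): φ is true.
  4 (successors ∅): φ is false.
  5 (successors {1, 8}): φ is false.
  6 (successors {0, 6, 8}): φ is true.
  7 (successors {8}): φ is false.
  8 (successors {0, 1, 2, 3, 5, 7}): φ is true.
For instance, at 3:
  At 3: ◇q requires q at some successor in {0}.
    q holds at 0, so ◇q is true at 3.
Satisfying worlds: {0, 1, 2, 3, 6, 8}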